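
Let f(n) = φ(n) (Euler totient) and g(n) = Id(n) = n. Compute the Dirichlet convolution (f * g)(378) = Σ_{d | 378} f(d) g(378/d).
(φ * Id)(378) = 3159

Divisors of 378: [1, 2, 3, 6, 7, 9, 14, 18, 21, 27, 42, 54, 63, 126, 189, 378]. For each d | 378:
  d = 1: φ(1) · Id(378/1) = 1 · 378 = 378
  d = 2: φ(2) · Id(378/2) = 1 · 189 = 189
  d = 3: φ(3) · Id(378/3) = 2 · 126 = 252
  d = 6: φ(6) · Id(378/6) = 2 · 63 = 126
  d = 7: φ(7) · Id(378/7) = 6 · 54 = 324
  d = 9: φ(9) · Id(378/9) = 6 · 42 = 252
  d = 14: φ(14) · Id(378/14) = 6 · 27 = 162
  d = 18: φ(18) · Id(378/18) = 6 · 21 = 126
  d = 21: φ(21) · Id(378/21) = 12 · 18 = 216
  d = 27: φ(27) · Id(378/27) = 18 · 14 = 252
  d = 42: φ(42) · Id(378/42) = 12 · 9 = 108
  d = 54: φ(54) · Id(378/54) = 18 · 7 = 126
  d = 63: φ(63) · Id(378/63) = 36 · 6 = 216
  d = 126: φ(126) · Id(378/126) = 36 · 3 = 108
  d = 189: φ(189) · Id(378/189) = 108 · 2 = 216
  d = 378: φ(378) · Id(378/378) = 108 · 1 = 108
Summing: (φ * Id)(378) = 378 + 189 + 252 + 126 + 324 + 252 + 162 + 126 + 216 + 252 + 108 + 126 + 216 + 108 + 216 + 108 = 3159.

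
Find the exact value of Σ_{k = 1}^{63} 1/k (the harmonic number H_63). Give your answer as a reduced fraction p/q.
H_63 = 310559566510213034489743057/65681493561267903750631200

Direct summation: H_63 = 1 + 1/2 + ... + 1/63. The least common denominator is lcm(1, ..., 63) = 591133442051411133755680800; over this denominator the numerator is 591133442051411133755680800 + 295566721025705566877840400 + 197044480683803711251893600 + 147783360512852783438920200 + 118226688410282226751136160 + 98522240341901855625946800 + 84447634578773019107954400 + 73891680256426391719460100 + 65681493561267903750631200 + 59113344205141113375568080 + 53739403822855557614152800 + 49261120170950927812973400 + 45471803234723933365821600 + 42223817289386509553977200 + 39408896136760742250378720 + 36945840128213195859730050 + 34772555414788890220922400 + 32840746780633951875315600 + 31112286423758480723983200 + 29556672102570556687784040 + 28149211526257673035984800 + 26869701911427778807076400 + 25701454002235266685029600 + 24630560085475463906486700 + 23645337682056445350227232 + 22735901617361966682910800 + 21893831187089301250210400 + 21111908644693254776988600 + 20383911794876245991575200 + 19704448068380371125189360 + 19068820711335843024376800 + 18472920064106597929865025 + 17913134607618519204717600 + 17386277707394445110461200 + 16889526915754603821590880 + 16420373390316975937657800 + 15976579514903003615018400 + 15556143211879240361991600 + 15157267744907977788607200 + 14778336051285278343892020 + 14417888830522222774528800 + 14074605763128836517992400 + 13747289350032817064085600 + 13434850955713889403538200 + 13136298712253580750126240 + 12850727001117633342514800 + 12577307277689598590546400 + 12315280042737731953243350 + 12063947796967574158279200 + 11822668841028222675113616 + 11590851804929630073640800 + 11367950808680983341455400 + 11153461170781342146333600 + 10946915593544650625105200 + 10747880764571111522830560 + 10555954322346627388494300 + 10370762141252826907994400 + 10191955897438122995787600 + 10019210882227307351791200 + 9852224034190185562594680 + 9690712164777231700912800 + 9534410355667921512188400 + 9383070508752557678661600 = 2795036098591917310407687513, so H_63 = 2795036098591917310407687513/591133442051411133755680800; reducing by gcd(2795036098591917310407687513, 591133442051411133755680800) = 9 gives 310559566510213034489743057/65681493561267903750631200 ≈ 4.72827. (The PNT-adjacent estimate ln(63) + γ ≈ 4.72035 matches within O(1/n).)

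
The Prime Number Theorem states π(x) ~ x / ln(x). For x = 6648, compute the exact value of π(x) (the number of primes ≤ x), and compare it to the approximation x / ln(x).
π(6648) = 856;  x/ln(x) ≈ 755.28;  relative error ≈ 11.77%.

Directly count primes up to 6648: π(6648) = 856. The PNT approximation gives 6648/ln(6648) ≈ 6648/8.80207 ≈ 755.28. Relative error (π(x) − x/ln(x)) / π(x) ≈ 11.77%; the approximation is known to undercount slightly (Li(x) is a better estimate).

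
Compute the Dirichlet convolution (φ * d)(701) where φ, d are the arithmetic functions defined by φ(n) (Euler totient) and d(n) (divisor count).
(φ * d)(701) = 702

Divisors of 701: [1, 701]. For each d | 701:
  d = 1: φ(1) · d(701/1) = 1 · 2 = 2
  d = 701: φ(701) · d(701/701) = 700 · 1 = 700
Summing: (φ * d)(701) = 2 + 700 = 702.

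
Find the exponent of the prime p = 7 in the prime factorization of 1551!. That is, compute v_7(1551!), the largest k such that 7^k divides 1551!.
v_7(1551!) = 256

Legendre's formula: v_p(n!) = Σ_{k ≥ 1} ⌊n / p^k⌋. For p = 7, n = 1551, the terms are:
  ⌊1551/7^1⌋ = ⌊1551/7⌋ = 221
  ⌊1551/7^2⌋ = ⌊1551/49⌋ = 31
  ⌊1551/7^3⌋ = ⌊1551/343⌋ = 4
(the next term ⌊1551/7^4⌋ = 0, terminating the sum). Summing: v_7(1551!) = 221 + 31 + 4 = 256.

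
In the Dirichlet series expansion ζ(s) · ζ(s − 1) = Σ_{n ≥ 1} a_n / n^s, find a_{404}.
σ(404) = 714

In the product (Σ m^0/m^s)(Σ k / k^s) = Σ (Σ_{d | n} d) / n^s, the coefficient of 1/n^s is σ(n) = Σ_{d | n} d. For n = 404, divisors are [1, 2, 4, 101, 202, 404]; summing: σ(404) = 714.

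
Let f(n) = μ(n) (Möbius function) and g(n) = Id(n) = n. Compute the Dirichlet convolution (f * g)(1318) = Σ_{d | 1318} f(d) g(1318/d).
(μ * Id)(1318) = 658

Divisors of 1318: [1, 2, 659, 1318]. For each d | 1318:
  d = 1: μ(1) · Id(1318/1) = 1 · 1318 = 1318
  d = 2: μ(2) · Id(1318/2) = -1 · 659 = -659
  d = 659: μ(659) · Id(1318/659) = -1 · 2 = -2
  d = 1318: μ(1318) · Id(1318/1318) = 1 · 1 = 1
Summing: (μ * Id)(1318) = 1318 + -659 + -2 + 1 = 658.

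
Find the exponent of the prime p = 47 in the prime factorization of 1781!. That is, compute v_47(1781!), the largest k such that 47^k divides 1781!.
v_47(1781!) = 37

Legendre's formula: v_p(n!) = Σ_{k ≥ 1} ⌊n / p^k⌋. For p = 47, n = 1781, the terms are:
  ⌊1781/47^1⌋ = ⌊1781/47⌋ = 37
(the next term ⌊1781/47^2⌋ = 0, terminating the sum). Summing: v_47(1781!) = 37 = 37.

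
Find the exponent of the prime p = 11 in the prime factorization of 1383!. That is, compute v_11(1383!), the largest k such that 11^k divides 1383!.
v_11(1383!) = 137

Legendre's formula: v_p(n!) = Σ_{k ≥ 1} ⌊n / p^k⌋. For p = 11, n = 1383, the terms are:
  ⌊1383/11^1⌋ = ⌊1383/11⌋ = 125
  ⌊1383/11^2⌋ = ⌊1383/121⌋ = 11
  ⌊1383/11^3⌋ = ⌊1383/1331⌋ = 1
(the next term ⌊1383/11^4⌋ = 0, terminating the sum). Summing: v_11(1383!) = 125 + 11 + 1 = 137.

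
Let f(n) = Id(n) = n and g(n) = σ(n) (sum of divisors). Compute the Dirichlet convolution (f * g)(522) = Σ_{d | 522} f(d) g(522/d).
(Id * σ)(522) = 10030

Divisors of 522: [1, 2, 3, 6, 9, 18, 29, 58, 87, 174, 261, 522]. For each d | 522:
  d = 1: Id(1) · σ(522/1) = 1 · 1170 = 1170
  d = 2: Id(2) · σ(522/2) = 2 · 390 = 780
  d = 3: Id(3) · σ(522/3) = 3 · 360 = 1080
  d = 6: Id(6) · σ(522/6) = 6 · 120 = 720
  d = 9: Id(9) · σ(522/9) = 9 · 90 = 810
  d = 18: Id(18) · σ(522/18) = 18 · 30 = 540
  d = 29: Id(29) · σ(522/29) = 29 · 39 = 1131
  d = 58: Id(58) · σ(522/58) = 58 · 13 = 754
  d = 87: Id(87) · σ(522/87) = 87 · 12 = 1044
  d = 174: Id(174) · σ(522/174) = 174 · 4 = 696
  d = 261: Id(261) · σ(522/261) = 261 · 3 = 783
  d = 522: Id(522) · σ(522/522) = 522 · 1 = 522
Summing: (Id * σ)(522) = 1170 + 780 + 1080 + 720 + 810 + 540 + 1131 + 754 + 1044 + 696 + 783 + 522 = 10030.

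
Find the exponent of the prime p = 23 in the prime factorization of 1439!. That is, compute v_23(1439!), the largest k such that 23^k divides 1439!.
v_23(1439!) = 64

Legendre's formula: v_p(n!) = Σ_{k ≥ 1} ⌊n / p^k⌋. For p = 23, n = 1439, the terms are:
  ⌊1439/23^1⌋ = ⌊1439/23⌋ = 62
  ⌊1439/23^2⌋ = ⌊1439/529⌋ = 2
(the next term ⌊1439/23^3⌋ = 0, terminating the sum). Summing: v_23(1439!) = 62 + 2 = 64.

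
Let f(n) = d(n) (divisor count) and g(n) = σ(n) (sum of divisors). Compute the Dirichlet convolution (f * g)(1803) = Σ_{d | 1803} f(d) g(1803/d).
(d * σ)(1803) = 3624

Divisors of 1803: [1, 3, 601, 1803]. For each d | 1803:
  d = 1: d(1) · σ(1803/1) = 1 · 2408 = 2408
  d = 3: d(3) · σ(1803/3) = 2 · 602 = 1204
  d = 601: d(601) · σ(1803/601) = 2 · 4 = 8
  d = 1803: d(1803) · σ(1803/1803) = 4 · 1 = 4
Summing: (d * σ)(1803) = 2408 + 1204 + 8 + 4 = 3624.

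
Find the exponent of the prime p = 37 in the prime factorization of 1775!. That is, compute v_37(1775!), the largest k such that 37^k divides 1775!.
v_37(1775!) = 48

Legendre's formula: v_p(n!) = Σ_{k ≥ 1} ⌊n / p^k⌋. For p = 37, n = 1775, the terms are:
  ⌊1775/37^1⌋ = ⌊1775/37⌋ = 47
  ⌊1775/37^2⌋ = ⌊1775/1369⌋ = 1
(the next term ⌊1775/37^3⌋ = 0, terminating the sum). Summing: v_37(1775!) = 47 + 1 = 48.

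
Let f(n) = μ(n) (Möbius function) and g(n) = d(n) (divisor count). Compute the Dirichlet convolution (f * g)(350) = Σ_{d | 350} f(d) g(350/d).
(μ * d)(350) = 1

Divisors of 350: [1, 2, 5, 7, 10, 14, 25, 35, 50, 70, 175, 350]. For each d | 350:
  d = 1: μ(1) · d(350/1) = 1 · 12 = 12
  d = 2: μ(2) · d(350/2) = -1 · 6 = -6
  d = 5: μ(5) · d(350/5) = -1 · 8 = -8
  d = 7: μ(7) · d(350/7) = -1 · 6 = -6
  d = 10: μ(10) · d(350/10) = 1 · 4 = 4
  d = 14: μ(14) · d(350/14) = 1 · 3 = 3
  d = 25: μ(25) · d(350/25) = 0 · 4 = 0
  d = 35: μ(35) · d(350/35) = 1 · 4 = 4
  d = 50: μ(50) · d(350/50) = 0 · 2 = 0
  d = 70: μ(70) · d(350/70) = -1 · 2 = -2
  d = 175: μ(175) · d(350/175) = 0 · 2 = 0
  d = 350: μ(350) · d(350/350) = 0 · 1 = 0
Summing: (μ * d)(350) = 12 + -6 + -8 + -6 + 4 + 3 + 0 + 4 + 0 + -2 + 0 + 0 = 1.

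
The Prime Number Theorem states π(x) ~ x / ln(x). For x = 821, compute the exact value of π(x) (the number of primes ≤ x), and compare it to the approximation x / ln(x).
π(821) = 142;  x/ln(x) ≈ 122.35;  relative error ≈ 13.84%.

Directly count primes up to 821: π(821) = 142. The PNT approximation gives 821/ln(821) ≈ 821/6.71052 ≈ 122.35. Relative error (π(x) − x/ln(x)) / π(x) ≈ 13.84%; the approximation is known to undercount slightly (Li(x) is a better estimate).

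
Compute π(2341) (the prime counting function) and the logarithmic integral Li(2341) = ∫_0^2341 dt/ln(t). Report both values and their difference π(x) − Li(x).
π(2341) = 347;  Li(2341) ≈ 359.20;  π(x) − Li(x) ≈ -12.20.

Direct count of primes ≤ 2341 gives π(2341) = 347. Numerical evaluation of the logarithmic integral gives Li(2341) ≈ 359.20. The difference π(x) − Li(x) ≈ -12.20 is typically negative for small/moderate x (Li(x) overestimates), though Littlewood's theorem shows this sign changes infinitely often.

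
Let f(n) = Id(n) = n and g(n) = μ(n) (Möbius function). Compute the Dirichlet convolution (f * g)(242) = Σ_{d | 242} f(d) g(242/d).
(Id * μ)(242) = 110

Divisors of 242: [1, 2, 11, 22, 121, 242]. For each d | 242:
  d = 1: Id(1) · μ(242/1) = 1 · 0 = 0
  d = 2: Id(2) · μ(242/2) = 2 · 0 = 0
  d = 11: Id(11) · μ(242/11) = 11 · 1 = 11
  d = 22: Id(22) · μ(242/22) = 22 · -1 = -22
  d = 121: Id(121) · μ(242/121) = 121 · -1 = -121
  d = 242: Id(242) · μ(242/242) = 242 · 1 = 242
Summing: (Id * μ)(242) = 0 + 0 + 11 + -22 + -121 + 242 = 110.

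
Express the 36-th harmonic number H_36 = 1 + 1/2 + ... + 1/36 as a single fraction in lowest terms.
H_36 = 54801925434709/13127595717600

Direct summation: H_36 = 1 + 1/2 + ... + 1/36. The least common denominator is lcm(1, ..., 36) = 144403552893600; over this denominator the numerator is 144403552893600 + 72201776446800 + 48134517631200 + 36100888223400 + 28880710578720 + 24067258815600 + 20629078984800 + 18050444111700 + 16044839210400 + 14440355289360 + 13127595717600 + 12033629407800 + 11107965607200 + 10314539492400 + 9626903526240 + 9025222055850 + 8494326640800 + 8022419605200 + 7600186994400 + 7220177644680 + 6876359661600 + 6563797858800 + 6278415343200 + 6016814703900 + 5776142115744 + 5553982803600 + 5348279736800 + 5157269746200 + 4979432858400 + 4813451763120 + 4658179125600 + 4512611027925 + 4375865239200 + 4247163320400 + 4125815796960 + 4011209802600 = 602821179781799, so H_36 = 602821179781799/144403552893600; reducing by gcd(602821179781799, 144403552893600) = 11 gives 54801925434709/13127595717600 ≈ 4.17456. (The PNT-adjacent estimate ln(36) + γ ≈ 4.16073 matches within O(1/n).)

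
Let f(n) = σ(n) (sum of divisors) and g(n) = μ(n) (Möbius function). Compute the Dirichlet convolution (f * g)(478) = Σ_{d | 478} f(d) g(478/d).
(σ * μ)(478) = 478

Divisors of 478: [1, 2, 239, 478]. For each d | 478:
  d = 1: σ(1) · μ(478/1) = 1 · 1 = 1
  d = 2: σ(2) · μ(478/2) = 3 · -1 = -3
  d = 239: σ(239) · μ(478/239) = 240 · -1 = -240
  d = 478: σ(478) · μ(478/478) = 720 · 1 = 720
Summing: (σ * μ)(478) = 1 + -3 + -240 + 720 = 478.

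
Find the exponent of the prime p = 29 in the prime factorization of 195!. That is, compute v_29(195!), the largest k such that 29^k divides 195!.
v_29(195!) = 6

Legendre's formula: v_p(n!) = Σ_{k ≥ 1} ⌊n / p^k⌋. For p = 29, n = 195, the terms are:
  ⌊195/29^1⌋ = ⌊195/29⌋ = 6
(the next term ⌊195/29^2⌋ = 0, terminating the sum). Summing: v_29(195!) = 6 = 6.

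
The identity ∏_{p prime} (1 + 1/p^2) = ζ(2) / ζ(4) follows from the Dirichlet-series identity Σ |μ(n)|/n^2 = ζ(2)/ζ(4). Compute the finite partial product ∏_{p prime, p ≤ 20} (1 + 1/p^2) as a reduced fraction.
∏ = 6403780000/4257193941

The primes p ≤ 20 are [2, 3, 5, 7, 11, 13, 17, 19]. For each, (1 + 1/p^2) = (p^2 + 1)/p^2. Multiplying these fractions over p ∈ [2, 3, 5, 7, 11, 13, 17, 19] gives 6403780000/4257193941. (In the limit P → ∞ this tends to ζ(2)/ζ(4).)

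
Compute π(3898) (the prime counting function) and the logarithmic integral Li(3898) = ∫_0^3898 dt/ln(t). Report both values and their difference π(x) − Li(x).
π(3898) = 539;  Li(3898) ≈ 553.05;  π(x) − Li(x) ≈ -14.05.

Direct count of primes ≤ 3898 gives π(3898) = 539. Numerical evaluation of the logarithmic integral gives Li(3898) ≈ 553.05. The difference π(x) − Li(x) ≈ -14.05 is typically negative for small/moderate x (Li(x) overestimates), though Littlewood's theorem shows this sign changes infinitely often.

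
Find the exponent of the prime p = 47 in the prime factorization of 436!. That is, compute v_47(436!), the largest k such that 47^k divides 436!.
v_47(436!) = 9

Legendre's formula: v_p(n!) = Σ_{k ≥ 1} ⌊n / p^k⌋. For p = 47, n = 436, the terms are:
  ⌊436/47^1⌋ = ⌊436/47⌋ = 9
(the next term ⌊436/47^2⌋ = 0, terminating the sum). Summing: v_47(436!) = 9 = 9.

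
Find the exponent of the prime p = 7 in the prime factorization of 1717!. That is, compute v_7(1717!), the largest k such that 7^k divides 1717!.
v_7(1717!) = 285

Legendre's formula: v_p(n!) = Σ_{k ≥ 1} ⌊n / p^k⌋. For p = 7, n = 1717, the terms are:
  ⌊1717/7^1⌋ = ⌊1717/7⌋ = 245
  ⌊1717/7^2⌋ = ⌊1717/49⌋ = 35
  ⌊1717/7^3⌋ = ⌊1717/343⌋ = 5
(the next term ⌊1717/7^4⌋ = 0, terminating the sum). Summing: v_7(1717!) = 245 + 35 + 5 = 285.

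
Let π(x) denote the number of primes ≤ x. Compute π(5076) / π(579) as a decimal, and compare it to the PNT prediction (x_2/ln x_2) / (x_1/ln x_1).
π(5076)/π(579) = 677/106 ≈ 6.3868;  PNT prediction ≈ 6.5362.

π(579) = 106 and π(5076) = 677, so π(5076)/π(579) ≈ 6.3868. The PNT-predicted ratio is (5076/ln(5076)) / (579/ln(579)) ≈ 6.5362. The two agree to within a few percent, as expected.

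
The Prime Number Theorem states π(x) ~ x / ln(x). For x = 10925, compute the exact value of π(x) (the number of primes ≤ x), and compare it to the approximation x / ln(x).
π(10925) = 1327;  x/ln(x) ≈ 1174.88;  relative error ≈ 11.46%.

Directly count primes up to 10925: π(10925) = 1327. The PNT approximation gives 10925/ln(10925) ≈ 10925/9.29881 ≈ 1174.88. Relative error (π(x) − x/ln(x)) / π(x) ≈ 11.46%; the approximation is known to undercount slightly (Li(x) is a better estimate).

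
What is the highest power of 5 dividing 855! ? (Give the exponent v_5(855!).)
v_5(855!) = 212

Legendre's formula: v_p(n!) = Σ_{k ≥ 1} ⌊n / p^k⌋. For p = 5, n = 855, the terms are:
  ⌊855/5^1⌋ = ⌊855/5⌋ = 171
  ⌊855/5^2⌋ = ⌊855/25⌋ = 34
  ⌊855/5^3⌋ = ⌊855/125⌋ = 6
  ⌊855/5^4⌋ = ⌊855/625⌋ = 1
(the next term ⌊855/5^5⌋ = 0, terminating the sum). Summing: v_5(855!) = 171 + 34 + 6 + 1 = 212.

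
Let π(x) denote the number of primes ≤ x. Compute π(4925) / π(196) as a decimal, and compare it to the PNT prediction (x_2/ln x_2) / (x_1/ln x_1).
π(4925)/π(196) = 657/44 ≈ 14.9318;  PNT prediction ≈ 15.5993.

π(196) = 44 and π(4925) = 657, so π(4925)/π(196) ≈ 14.9318. The PNT-predicted ratio is (4925/ln(4925)) / (196/ln(196)) ≈ 15.5993. The two agree to within a few percent, as expected.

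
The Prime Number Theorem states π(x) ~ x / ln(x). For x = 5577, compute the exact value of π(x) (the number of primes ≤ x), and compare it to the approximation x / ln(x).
π(5577) = 736;  x/ln(x) ≈ 646.50;  relative error ≈ 12.16%.

Directly count primes up to 5577: π(5577) = 736. The PNT approximation gives 5577/ln(5577) ≈ 5577/8.62641 ≈ 646.50. Relative error (π(x) − x/ln(x)) / π(x) ≈ 12.16%; the approximation is known to undercount slightly (Li(x) is a better estimate).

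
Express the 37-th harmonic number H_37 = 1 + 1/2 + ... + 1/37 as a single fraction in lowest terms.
H_37 = 2040798836801833/485721041551200

Direct summation: H_37 = 1 + 1/2 + ... + 1/37. The least common denominator is lcm(1, ..., 37) = 5342931457063200; over this denominator the numerator is 5342931457063200 + 2671465728531600 + 1780977152354400 + 1335732864265800 + 1068586291412640 + 890488576177200 + 763275922437600 + 667866432132900 + 593659050784800 + 534293145706320 + 485721041551200 + 445244288088600 + 410994727466400 + 381637961218800 + 356195430470880 + 333933216066450 + 314290085709600 + 296829525392400 + 281206918792800 + 267146572853160 + 254425307479200 + 242860520775600 + 232301367698400 + 222622144044300 + 213717258282528 + 205497363733200 + 197886350261600 + 190818980609400 + 184239015760800 + 178097715235440 + 172352627647200 + 166966608033225 + 161907013850400 + 157145042854800 + 152655184487520 + 148414762696200 + 144403552893600 = 22448787204820163, so H_37 = 22448787204820163/5342931457063200; reducing by gcd(22448787204820163, 5342931457063200) = 11 gives 2040798836801833/485721041551200 ≈ 4.20159. (The PNT-adjacent estimate ln(37) + γ ≈ 4.18813 matches within O(1/n).)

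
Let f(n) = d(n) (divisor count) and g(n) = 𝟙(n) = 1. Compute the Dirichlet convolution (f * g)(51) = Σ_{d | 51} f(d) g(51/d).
(d * 𝟙)(51) = 9

Divisors of 51: [1, 3, 17, 51]. For each d | 51:
  d = 1: d(1) · 𝟙(51/1) = 1 · 1 = 1
  d = 3: d(3) · 𝟙(51/3) = 2 · 1 = 2
  d = 17: d(17) · 𝟙(51/17) = 2 · 1 = 2
  d = 51: d(51) · 𝟙(51/51) = 4 · 1 = 4
Summing: (d * 𝟙)(51) = 1 + 2 + 2 + 4 = 9.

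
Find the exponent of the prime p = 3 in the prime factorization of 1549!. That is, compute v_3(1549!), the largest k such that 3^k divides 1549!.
v_3(1549!) = 772

Legendre's formula: v_p(n!) = Σ_{k ≥ 1} ⌊n / p^k⌋. For p = 3, n = 1549, the terms are:
  ⌊1549/3^1⌋ = ⌊1549/3⌋ = 516
  ⌊1549/3^2⌋ = ⌊1549/9⌋ = 172
  ⌊1549/3^3⌋ = ⌊1549/27⌋ = 57
  ⌊1549/3^4⌋ = ⌊1549/81⌋ = 19
  ⌊1549/3^5⌋ = ⌊1549/243⌋ = 6
  ⌊1549/3^6⌋ = ⌊1549/729⌋ = 2
(the next term ⌊1549/3^7⌋ = 0, terminating the sum). Summing: v_3(1549!) = 516 + 172 + 57 + 19 + 6 + 2 = 772.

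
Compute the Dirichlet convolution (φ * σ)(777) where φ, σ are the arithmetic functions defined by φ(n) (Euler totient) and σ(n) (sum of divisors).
(φ * σ)(777) = 6216

Divisors of 777: [1, 3, 7, 21, 37, 111, 259, 777]. For each d | 777:
  d = 1: φ(1) · σ(777/1) = 1 · 1216 = 1216
  d = 3: φ(3) · σ(777/3) = 2 · 304 = 608
  d = 7: φ(7) · σ(777/7) = 6 · 152 = 912
  d = 21: φ(21) · σ(777/21) = 12 · 38 = 456
  d = 37: φ(37) · σ(777/37) = 36 · 32 = 1152
  d = 111: φ(111) · σ(777/111) = 72 · 8 = 576
  d = 259: φ(259) · σ(777/259) = 216 · 4 = 864
  d = 777: φ(777) · σ(777/777) = 432 · 1 = 432
Summing: (φ * σ)(777) = 1216 + 608 + 912 + 456 + 1152 + 576 + 864 + 432 = 6216.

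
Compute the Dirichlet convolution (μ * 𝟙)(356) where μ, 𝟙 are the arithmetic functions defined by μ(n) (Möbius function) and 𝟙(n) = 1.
(μ * 𝟙)(356) = 0

Divisors of 356: [1, 2, 4, 89, 178, 356]. For each d | 356:
  d = 1: μ(1) · 𝟙(356/1) = 1 · 1 = 1
  d = 2: μ(2) · 𝟙(356/2) = -1 · 1 = -1
  d = 4: μ(4) · 𝟙(356/4) = 0 · 1 = 0
  d = 89: μ(89) · 𝟙(356/89) = -1 · 1 = -1
  d = 178: μ(178) · 𝟙(356/178) = 1 · 1 = 1
  d = 356: μ(356) · 𝟙(356/356) = 0 · 1 = 0
Summing: (μ * 𝟙)(356) = 1 + -1 + 0 + -1 + 1 + 0 = 0.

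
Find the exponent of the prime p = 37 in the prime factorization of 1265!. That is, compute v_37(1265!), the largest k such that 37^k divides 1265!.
v_37(1265!) = 34

Legendre's formula: v_p(n!) = Σ_{k ≥ 1} ⌊n / p^k⌋. For p = 37, n = 1265, the terms are:
  ⌊1265/37^1⌋ = ⌊1265/37⌋ = 34
(the next term ⌊1265/37^2⌋ = 0, terminating the sum). Summing: v_37(1265!) = 34 = 34.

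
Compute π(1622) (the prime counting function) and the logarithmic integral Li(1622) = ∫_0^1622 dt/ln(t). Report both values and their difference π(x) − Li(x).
π(1622) = 257;  Li(1622) ≈ 264.40;  π(x) − Li(x) ≈ -7.40.

Direct count of primes ≤ 1622 gives π(1622) = 257. Numerical evaluation of the logarithmic integral gives Li(1622) ≈ 264.40. The difference π(x) − Li(x) ≈ -7.40 is typically negative for small/moderate x (Li(x) overestimates), though Littlewood's theorem shows this sign changes infinitely often.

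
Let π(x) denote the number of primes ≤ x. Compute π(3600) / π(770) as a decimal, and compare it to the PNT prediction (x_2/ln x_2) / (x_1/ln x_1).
π(3600)/π(770) = 503/136 ≈ 3.6985;  PNT prediction ≈ 3.7948.

π(770) = 136 and π(3600) = 503, so π(3600)/π(770) ≈ 3.6985. The PNT-predicted ratio is (3600/ln(3600)) / (770/ln(770)) ≈ 3.7948. The two agree to within a few percent, as expected.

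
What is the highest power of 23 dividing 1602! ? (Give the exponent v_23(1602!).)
v_23(1602!) = 72

Legendre's formula: v_p(n!) = Σ_{k ≥ 1} ⌊n / p^k⌋. For p = 23, n = 1602, the terms are:
  ⌊1602/23^1⌋ = ⌊1602/23⌋ = 69
  ⌊1602/23^2⌋ = ⌊1602/529⌋ = 3
(the next term ⌊1602/23^3⌋ = 0, terminating the sum). Summing: v_23(1602!) = 69 + 3 = 72.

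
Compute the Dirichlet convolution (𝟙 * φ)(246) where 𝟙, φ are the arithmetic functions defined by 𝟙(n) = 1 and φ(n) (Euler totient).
(𝟙 * φ)(246) = 246

Divisors of 246: [1, 2, 3, 6, 41, 82, 123, 246]. For each d | 246:
  d = 1: 𝟙(1) · φ(246/1) = 1 · 80 = 80
  d = 2: 𝟙(2) · φ(246/2) = 1 · 80 = 80
  d = 3: 𝟙(3) · φ(246/3) = 1 · 40 = 40
  d = 6: 𝟙(6) · φ(246/6) = 1 · 40 = 40
  d = 41: 𝟙(41) · φ(246/41) = 1 · 2 = 2
  d = 82: 𝟙(82) · φ(246/82) = 1 · 2 = 2
  d = 123: 𝟙(123) · φ(246/123) = 1 · 1 = 1
  d = 246: 𝟙(246) · φ(246/246) = 1 · 1 = 1
Summing: (𝟙 * φ)(246) = 80 + 80 + 40 + 40 + 2 + 2 + 1 + 1 = 246.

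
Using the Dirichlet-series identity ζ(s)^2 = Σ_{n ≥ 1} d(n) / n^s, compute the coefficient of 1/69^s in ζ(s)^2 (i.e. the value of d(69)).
d(69) = 4

ζ(s)^2 = (Σ 1/m^s)(Σ 1/k^s). The coefficient of 1/n^s in the product is the number of ordered pairs (m, k) with mk = n, which equals d(n). For n = 69, divisors are [1, 3, 23, 69], so d(69) = 4.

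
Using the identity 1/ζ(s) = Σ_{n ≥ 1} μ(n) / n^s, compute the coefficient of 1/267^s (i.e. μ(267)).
μ(267) = 1

Factor n = 267 = 3 · 89. μ(n) = 0 if any exponent ≥ 2 (not squarefree); otherwise μ(n) = (−1)^{ω(n)} where ω(n) is the number of distinct prime factors. Applying: μ(267) = 1.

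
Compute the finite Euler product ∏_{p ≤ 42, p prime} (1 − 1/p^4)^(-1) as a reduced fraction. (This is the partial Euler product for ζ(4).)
∏ = 56920287300311688614065768651369188407/52590894536588738800643997696000000000

The primes p ≤ 42 are [2, 3, 5, 7, 11, 13, 17, 19, 23, 29, 31, 37, 41]. For each prime, (1 − 1/p^4)^(-1) = p^4 / (p^4 − 1). The product is (1 − 1/2^4)^(-1), (1 − 1/3^4)^(-1), (1 − 1/5^4)^(-1), (1 − 1/7^4)^(-1), (1 − 1/11^4)^(-1), (1 − 1/13^4)^(-1), (1 − 1/17^4)^(-1), (1 − 1/19^4)^(-1), (1 − 1/23^4)^(-1), (1 − 1/29^4)^(-1), (1 − 1/31^4)^(-1), (1 − 1/37^4)^(-1), (1 − 1/41^4)^(-1) = ∏ p^4 / (p^4 − 1) = 56920287300311688614065768651369188407/52590894536588738800643997696000000000.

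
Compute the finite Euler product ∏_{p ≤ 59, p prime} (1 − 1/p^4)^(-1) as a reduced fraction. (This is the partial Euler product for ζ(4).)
∏ = 313771926178857385645450905033468281439563920601420761/289906031739275464495518328120881551769600000000000000

The primes p ≤ 59 are [2, 3, 5, 7, 11, 13, 17, 19, 23, 29, 31, 37, 41, 43, 47, 53, 59]. For each prime, (1 − 1/p^4)^(-1) = p^4 / (p^4 − 1). The product is (1 − 1/2^4)^(-1), (1 − 1/3^4)^(-1), (1 − 1/5^4)^(-1), (1 − 1/7^4)^(-1), (1 − 1/11^4)^(-1), (1 − 1/13^4)^(-1), (1 − 1/17^4)^(-1), (1 − 1/19^4)^(-1), (1 − 1/23^4)^(-1), (1 − 1/29^4)^(-1), (1 − 1/31^4)^(-1), (1 − 1/37^4)^(-1), (1 − 1/41^4)^(-1), (1 − 1/43^4)^(-1), (1 − 1/47^4)^(-1), (1 − 1/53^4)^(-1), (1 − 1/59^4)^(-1) = ∏ p^4 / (p^4 − 1) = 313771926178857385645450905033468281439563920601420761/289906031739275464495518328120881551769600000000000000.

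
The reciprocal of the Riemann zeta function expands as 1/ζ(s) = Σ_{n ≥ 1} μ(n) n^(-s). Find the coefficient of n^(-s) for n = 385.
μ(385) = -1

Factor n = 385 = 5 · 7 · 11. μ(n) = 0 if any exponent ≥ 2 (not squarefree); otherwise μ(n) = (−1)^{ω(n)} where ω(n) is the number of distinct prime factors. Applying: μ(385) = -1.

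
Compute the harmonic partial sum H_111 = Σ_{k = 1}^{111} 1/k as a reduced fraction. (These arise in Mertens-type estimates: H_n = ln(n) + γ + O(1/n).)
H_111 = 813811190043550229600356295599093692454010452277/153803387341307877636928566091115101174034840640

Direct summation: H_111 = 1 + 1/2 + ... + 1/111. The least common denominator is lcm(1, ..., 111) = 8459186303771933270031071135011330564571916235200; over this denominator the numerator is 8459186303771933270031071135011330564571916235200 + 4229593151885966635015535567505665282285958117600 + 2819728767923977756677023711670443521523972078400 + 2114796575942983317507767783752832641142979058800 + 1691837260754386654006214227002266112914383247040 + 1409864383961988878338511855835221760761986039200 + 1208455186253133324290153019287332937795988033600 + 1057398287971491658753883891876416320571489529400 + 939909589307992585559007903890147840507990692800 + 845918630377193327003107113501133056457191623520 + 769016936706539388184642830455575505870174203200 + 704932191980994439169255927917610880380993019600 + 650706638751687174617774702693179274197839710400 + 604227593126566662145076509643666468897994016800 + 563945753584795551335404742334088704304794415680 + 528699143985745829376941945938208160285744764700 + 497599194339525486472415949118313562621877425600 + 469954794653996292779503951945073920253995346400 + 445220331777470172106898480790070029714311380800 + 422959315188596663501553556750566528228595811760 + 402818395417711108096717673095777645931996011200 + 384508468353269694092321415227787752935087101600 + 367790708859649272610046571087449154981387662400 + 352466095990497219584627963958805440190496509800 + 338367452150877330801242845400453222582876649408 + 325353319375843587308887351346589637098919855200 + 313303196435997528519669301296715946835996897600 + 302113796563283331072538254821833234448997008400 + 291696079440411492070036935690045881536962628800 + 281972876792397775667702371167044352152397207840 + 272876977541030105484873262419720340792642459200 + 264349571992872914688470972969104080142872382350 + 256338978902179796061547610151858501956724734400 + 248799597169762743236207974559156781310938712800 + 241691037250626664858030603857466587559197606720 + 234977397326998146389751975972536960126997673200 + 228626656858700899190028949594900826069511249600 + 222610165888735086053449240395035014857155690400 + 216902212917229058205924900897726424732613236800 + 211479657594298331750776778375283264114297905880 + 206321617165169104147099295975886111331022347200 + 201409197708855554048358836547888822965998005600 + 196725262878417052791420258953751873594695726400 + 192254234176634847046160707613893876467543550800 + 187981917861598517111801580778029568101598138560 + 183895354429824636305023285543724577490693831200 + 179982687314296452553852577340666607756849281600 + 176233047995248609792313981979402720095248254900 + 172636455179019046327164717041047562542284004800 + 169183726075438665400621422700226611291438324704 + 165866398113175162157471983039437854207292475200 + 162676659687921793654443675673294818549459927600 + 159607288750413835283605115754930765369281438400 + 156651598217998764259834650648357973417998448800 + 153803387341307877636928566091115101174034840640 + 151056898281641665536269127410916617224498504200 + 148406777259156724035632826930023343238103793600 + 145848039720205746035018467845022940768481314400 + 143376039046981919831035103983242890924947732800 + 140986438396198887833851185583522176076198603920 + 138675185307736610984115920246087386304457643200 + 136438488770515052742436631209860170396321229600 + 134272798472570369365572557698592548643998670400 + 132174785996436457344235486484552040071436191175 + 130141327750337434923554940538635854839567942080 + 128169489451089898030773805075929250978362367200 + 126256511996596018955687628880766127829431585600 + 124399798584881371618103987279578390655469356400 + 122596902953216424203348857029149718327129220800 + 120845518625313332429015301928733293779598803360 + 119143469067210327746916494859314514993970651200 + 117488698663499073194875987986268480063498836600 + 115879264435231962603165358013853843350300222400 + 114313328429350449595014474797450413034755624800 + 112789150716959110267080948466817740860958883136 + 111305082944367543026724620197517507428577845200 + 109859562386648484026377547207939357981453457600 + 108451106458614529102962450448863212366306618400 + 107078307642682699620646470063434564108505268800 + 105739828797149165875388389187641632057148952940 + 104434398811999176173223100432238648945332299200 + 103160808582584552073549647987943055665511173600 + 101917907274360641807603266686883500777974894400 + 100704598854427777024179418273944411482999002800 + 99519838867905097294483189823662712524375485120 + 98362631439208526395710129476875936797347863200 + 97232026480137164023345645230015293845654209600 + 96127117088317423523080353806946938233771775400 + 95047037121032958090236754325970006343504676800 + 93990958930799258555900790389014784050799069280 + 92958091250241024945396386099025610599691387200 + 91947677214912318152511642771862288745346915600 + 90958992513676701828291087473240113597547486400 + 89991343657148226276926288670333303878424640800 + 89044066355494034421379696158014005942862276160 + 88116523997624304896156990989701360047624127450 + 87208106224452920309598671494962170768782641600 + 86318227589509523163582358520523781271142002400 + 85446326300726598687182536717286167318908244800 + 84591863037719332700310711350113305645719162352 + 83754319839326071980505654802092381827444715200 + 82933199056587581078735991519718927103646237600 + 82128022366717798738165739174867287034678798400 + 81338329843960896827221837836647409274729963800 + 80563679083542221619343534619155529186399202240 + 79803644375206917641802557877465382684640719200 + 79057815923102180093748328364591874435251553600 + 78325799108999382129917325324178986708999224400 + 77607213796072782293863037935883766647448772800 + 76901693670653938818464283045557550587017420320 + 76208885619566966396676316531633608689837083200 = 44759615452395262628019596257950153084970574875235, so H_111 = 44759615452395262628019596257950153084970574875235/8459186303771933270031071135011330564571916235200; reducing by gcd(44759615452395262628019596257950153084970574875235, 8459186303771933270031071135011330564571916235200) = 55 gives 813811190043550229600356295599093692454010452277/153803387341307877636928566091115101174034840640 ≈ 5.29124. (The PNT-adjacent estimate ln(111) + γ ≈ 5.28675 matches within O(1/n).)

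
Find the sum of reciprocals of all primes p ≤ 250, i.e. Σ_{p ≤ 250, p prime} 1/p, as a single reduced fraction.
Σ 1/p = 506873196134241441348690763593294873492730445394823722837469097176314709804649267964680634478659521/256041159035492609053110100510385311995538591998443060216114576417920917800321526504084465112487730

π(250) = 53, so the primes ≤ 250 are [2, 3, 5, 7, 11, 13, 17, 19, 23, 29, 31, 37, 41, 43, 47, 53, 59, 61, 67, 71, 73, 79, 83, 89, 97, 101, 103, 107, 109, 113, 127, 131, 137, 139, 149, 151, 157, 163, 167, 173, 179, 181, 191, 193, 197, 199, 211, 223, 227, 229, 233, 239, 241]. Summing 1/p over these primes: 506873196134241441348690763593294873492730445394823722837469097176314709804649267964680634478659521/256041159035492609053110100510385311995538591998443060216114576417920917800321526504084465112487730 ≈ 1.9797. Mertens estimate ln ln(250) + 0.2615 ≈ 1.9701.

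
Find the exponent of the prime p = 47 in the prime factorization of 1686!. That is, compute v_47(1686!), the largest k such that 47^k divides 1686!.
v_47(1686!) = 35

Legendre's formula: v_p(n!) = Σ_{k ≥ 1} ⌊n / p^k⌋. For p = 47, n = 1686, the terms are:
  ⌊1686/47^1⌋ = ⌊1686/47⌋ = 35
(the next term ⌊1686/47^2⌋ = 0, terminating the sum). Summing: v_47(1686!) = 35 = 35.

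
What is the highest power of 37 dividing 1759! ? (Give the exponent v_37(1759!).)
v_37(1759!) = 48

Legendre's formula: v_p(n!) = Σ_{k ≥ 1} ⌊n / p^k⌋. For p = 37, n = 1759, the terms are:
  ⌊1759/37^1⌋ = ⌊1759/37⌋ = 47
  ⌊1759/37^2⌋ = ⌊1759/1369⌋ = 1
(the next term ⌊1759/37^3⌋ = 0, terminating the sum). Summing: v_37(1759!) = 47 + 1 = 48.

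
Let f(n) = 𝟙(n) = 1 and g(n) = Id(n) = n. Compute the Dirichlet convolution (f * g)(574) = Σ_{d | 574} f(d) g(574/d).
(𝟙 * Id)(574) = 1008

Divisors of 574: [1, 2, 7, 14, 41, 82, 287, 574]. For each d | 574:
  d = 1: 𝟙(1) · Id(574/1) = 1 · 574 = 574
  d = 2: 𝟙(2) · Id(574/2) = 1 · 287 = 287
  d = 7: 𝟙(7) · Id(574/7) = 1 · 82 = 82
  d = 14: 𝟙(14) · Id(574/14) = 1 · 41 = 41
  d = 41: 𝟙(41) · Id(574/41) = 1 · 14 = 14
  d = 82: 𝟙(82) · Id(574/82) = 1 · 7 = 7
  d = 287: 𝟙(287) · Id(574/287) = 1 · 2 = 2
  d = 574: 𝟙(574) · Id(574/574) = 1 · 1 = 1
Summing: (𝟙 * Id)(574) = 574 + 287 + 82 + 41 + 14 + 7 + 2 + 1 = 1008.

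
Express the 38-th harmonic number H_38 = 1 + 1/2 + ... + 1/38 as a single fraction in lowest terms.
H_38 = 2053580969474233/485721041551200

Direct summation: H_38 = 1 + 1/2 + ... + 1/38. The least common denominator is lcm(1, ..., 38) = 5342931457063200; over this denominator the numerator is 5342931457063200 + 2671465728531600 + 1780977152354400 + 1335732864265800 + 1068586291412640 + 890488576177200 + 763275922437600 + 667866432132900 + 593659050784800 + 534293145706320 + 485721041551200 + 445244288088600 + 410994727466400 + 381637961218800 + 356195430470880 + 333933216066450 + 314290085709600 + 296829525392400 + 281206918792800 + 267146572853160 + 254425307479200 + 242860520775600 + 232301367698400 + 222622144044300 + 213717258282528 + 205497363733200 + 197886350261600 + 190818980609400 + 184239015760800 + 178097715235440 + 172352627647200 + 166966608033225 + 161907013850400 + 157145042854800 + 152655184487520 + 148414762696200 + 144403552893600 + 140603459396400 = 22589390664216563, so H_38 = 22589390664216563/5342931457063200; reducing by gcd(22589390664216563, 5342931457063200) = 11 gives 2053580969474233/485721041551200 ≈ 4.22790. (The PNT-adjacent estimate ln(38) + γ ≈ 4.21480 matches within O(1/n).)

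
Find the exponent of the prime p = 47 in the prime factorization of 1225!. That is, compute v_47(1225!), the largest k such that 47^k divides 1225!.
v_47(1225!) = 26

Legendre's formula: v_p(n!) = Σ_{k ≥ 1} ⌊n / p^k⌋. For p = 47, n = 1225, the terms are:
  ⌊1225/47^1⌋ = ⌊1225/47⌋ = 26
(the next term ⌊1225/47^2⌋ = 0, terminating the sum). Summing: v_47(1225!) = 26 = 26.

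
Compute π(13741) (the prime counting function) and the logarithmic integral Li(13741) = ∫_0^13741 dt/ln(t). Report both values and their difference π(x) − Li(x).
π(13741) = 1625;  Li(13741) ≈ 1645.10;  π(x) − Li(x) ≈ -20.10.

Direct count of primes ≤ 13741 gives π(13741) = 1625. Numerical evaluation of the logarithmic integral gives Li(13741) ≈ 1645.10. The difference π(x) − Li(x) ≈ -20.10 is typically negative for small/moderate x (Li(x) overestimates), though Littlewood's theorem shows this sign changes infinitely often.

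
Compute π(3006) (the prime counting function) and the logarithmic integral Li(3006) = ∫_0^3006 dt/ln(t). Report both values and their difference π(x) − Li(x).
π(3006) = 431;  Li(3006) ≈ 443.51;  π(x) − Li(x) ≈ -12.51.

Direct count of primes ≤ 3006 gives π(3006) = 431. Numerical evaluation of the logarithmic integral gives Li(3006) ≈ 443.51. The difference π(x) − Li(x) ≈ -12.51 is typically negative for small/moderate x (Li(x) overestimates), though Littlewood's theorem shows this sign changes infinitely often.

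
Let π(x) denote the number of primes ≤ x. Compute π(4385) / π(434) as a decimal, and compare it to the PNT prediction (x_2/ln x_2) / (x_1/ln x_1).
π(4385)/π(434) = 597/84 ≈ 7.1071;  PNT prediction ≈ 7.3170.

π(434) = 84 and π(4385) = 597, so π(4385)/π(434) ≈ 7.1071. The PNT-predicted ratio is (4385/ln(4385)) / (434/ln(434)) ≈ 7.3170. The two agree to within a few percent, as expected.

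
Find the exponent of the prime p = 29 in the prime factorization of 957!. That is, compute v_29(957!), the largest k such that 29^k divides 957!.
v_29(957!) = 34

Legendre's formula: v_p(n!) = Σ_{k ≥ 1} ⌊n / p^k⌋. For p = 29, n = 957, the terms are:
  ⌊957/29^1⌋ = ⌊957/29⌋ = 33
  ⌊957/29^2⌋ = ⌊957/841⌋ = 1
(the next term ⌊957/29^3⌋ = 0, terminating the sum). Summing: v_29(957!) = 33 + 1 = 34.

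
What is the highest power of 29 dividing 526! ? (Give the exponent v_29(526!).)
v_29(526!) = 18

Legendre's formula: v_p(n!) = Σ_{k ≥ 1} ⌊n / p^k⌋. For p = 29, n = 526, the terms are:
  ⌊526/29^1⌋ = ⌊526/29⌋ = 18
(the next term ⌊526/29^2⌋ = 0, terminating the sum). Summing: v_29(526!) = 18 = 18.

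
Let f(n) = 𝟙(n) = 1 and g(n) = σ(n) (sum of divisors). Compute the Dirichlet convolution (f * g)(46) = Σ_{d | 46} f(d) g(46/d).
(𝟙 * σ)(46) = 100

Divisors of 46: [1, 2, 23, 46]. For each d | 46:
  d = 1: 𝟙(1) · σ(46/1) = 1 · 72 = 72
  d = 2: 𝟙(2) · σ(46/2) = 1 · 24 = 24
  d = 23: 𝟙(23) · σ(46/23) = 1 · 3 = 3
  d = 46: 𝟙(46) · σ(46/46) = 1 · 1 = 1
Summing: (𝟙 * σ)(46) = 72 + 24 + 3 + 1 = 100.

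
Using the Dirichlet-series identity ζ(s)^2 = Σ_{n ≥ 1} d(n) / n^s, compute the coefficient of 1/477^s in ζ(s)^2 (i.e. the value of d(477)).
d(477) = 6

ζ(s)^2 = (Σ 1/m^s)(Σ 1/k^s). The coefficient of 1/n^s in the product is the number of ordered pairs (m, k) with mk = n, which equals d(n). For n = 477, divisors are [1, 3, 9, 53, 159, 477], so d(477) = 6.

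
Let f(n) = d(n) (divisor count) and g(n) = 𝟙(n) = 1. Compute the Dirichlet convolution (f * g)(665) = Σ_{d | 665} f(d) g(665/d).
(d * 𝟙)(665) = 27

Divisors of 665: [1, 5, 7, 19, 35, 95, 133, 665]. For each d | 665:
  d = 1: d(1) · 𝟙(665/1) = 1 · 1 = 1
  d = 5: d(5) · 𝟙(665/5) = 2 · 1 = 2
  d = 7: d(7) · 𝟙(665/7) = 2 · 1 = 2
  d = 19: d(19) · 𝟙(665/19) = 2 · 1 = 2
  d = 35: d(35) · 𝟙(665/35) = 4 · 1 = 4
  d = 95: d(95) · 𝟙(665/95) = 4 · 1 = 4
  d = 133: d(133) · 𝟙(665/133) = 4 · 1 = 4
  d = 665: d(665) · 𝟙(665/665) = 8 · 1 = 8
Summing: (d * 𝟙)(665) = 1 + 2 + 2 + 2 + 4 + 4 + 4 + 8 = 27.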